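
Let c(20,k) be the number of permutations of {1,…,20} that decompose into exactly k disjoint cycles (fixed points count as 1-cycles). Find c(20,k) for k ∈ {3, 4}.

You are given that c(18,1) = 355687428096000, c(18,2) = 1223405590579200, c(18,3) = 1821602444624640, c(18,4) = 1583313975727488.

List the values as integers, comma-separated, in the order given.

668609730341153280, 610116075740491776

i=19: T(19,2)=355687428096000+18·1223405590579200=22376988058521600 | T(19,3)=1223405590579200+18·1821602444624640=34012249593822720 | T(19,4)=1821602444624640+18·1583313975727488=30321254007719424
i=20: T(20,3)=22376988058521600+19·34012249593822720=668609730341153280 | T(20,4)=34012249593822720+19·30321254007719424=610116075740491776
Read c(20,3) = 668609730341153280, c(20,4) = 610116075740491776.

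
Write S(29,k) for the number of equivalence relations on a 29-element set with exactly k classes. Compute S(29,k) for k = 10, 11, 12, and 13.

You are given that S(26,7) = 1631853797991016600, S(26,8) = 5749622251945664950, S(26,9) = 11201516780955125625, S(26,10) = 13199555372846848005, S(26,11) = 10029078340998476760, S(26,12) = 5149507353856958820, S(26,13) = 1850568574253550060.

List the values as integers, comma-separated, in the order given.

[27] T[27,8]:8*5749622251945664950+1631853797991016600=47628831813556336200 · T[27,9]:9*11201516780955125625+5749622251945664950=106563273280541795575 · T[27,10]:10*13199555372846848005+11201516780955125625=143197070509423605675 · T[27,11]:11*10029078340998476760+13199555372846848005=123519417123830092365 · T[27,12]:12*5149507353856958820+10029078340998476760=71823166587281982600 · T[27,13]:13*1850568574253550060+5149507353856958820=29206898819153109600
[28] T[28,9]:9*106563273280541795575+47628831813556336200=1006698291338432496375 · T[28,10]:10*143197070509423605675+106563273280541795575=1538533978374777852325 · T[28,11]:11*123519417123830092365+143197070509423605675=1501910658871554621690 · T[28,12]:12*71823166587281982600+123519417123830092365=985397416171213883565 · T[28,13]:13*29206898819153109600+71823166587281982600=451512851236272407400
[29] T[29,10]:10*1538533978374777852325+1006698291338432496375=16392038075086211019625 · T[29,11]:11*1501910658871554621690+1538533978374777852325=18059551225961878690915 · T[29,12]:12*985397416171213883565+1501910658871554621690=13326679652926121224470 · T[29,13]:13*451512851236272407400+985397416171213883565=6855064482242755179765
Read S(29,10) = 16392038075086211019625, S(29,11) = 18059551225961878690915, S(29,12) = 13326679652926121224470, S(29,13) = 6855064482242755179765.

16392038075086211019625, 18059551225961878690915, 13326679652926121224470, 6855064482242755179765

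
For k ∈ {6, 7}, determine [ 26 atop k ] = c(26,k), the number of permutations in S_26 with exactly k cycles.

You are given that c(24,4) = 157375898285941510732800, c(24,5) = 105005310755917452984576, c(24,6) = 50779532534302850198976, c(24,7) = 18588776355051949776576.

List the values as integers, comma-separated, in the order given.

35770355645907606826362624, 13746468217967926978680000

row 25: T[25][5]=24·105005310755917452984576+157375898285941510732800=2677503356427960382362624  T[25][6]=24·50779532534302850198976+105005310755917452984576=1323714091579185857760000  T[25][7]=24·18588776355051949776576+50779532534302850198976=496910165055549644836800
row 26: T[26][6]=25·1323714091579185857760000+2677503356427960382362624=35770355645907606826362624  T[26][7]=25·496910165055549644836800+1323714091579185857760000=13746468217967926978680000
Read c(26,6) = 35770355645907606826362624, c(26,7) = 13746468217967926978680000.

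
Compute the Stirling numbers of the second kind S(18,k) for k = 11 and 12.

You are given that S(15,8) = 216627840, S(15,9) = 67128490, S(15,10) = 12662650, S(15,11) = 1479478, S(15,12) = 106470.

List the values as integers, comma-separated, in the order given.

8391004908, 1256328866

row 16: T[16][9]=9·67128490+216627840=820784250  T[16][10]=10·12662650+67128490=193754990  T[16][11]=11·1479478+12662650=28936908  T[16][12]=12·106470+1479478=2757118
row 17: T[17][10]=10·193754990+820784250=2758334150  T[17][11]=11·28936908+193754990=512060978  T[17][12]=12·2757118+28936908=62022324
row 18: T[18][11]=11·512060978+2758334150=8391004908  T[18][12]=12·62022324+512060978=1256328866
Read S(18,11) = 8391004908, S(18,12) = 1256328866.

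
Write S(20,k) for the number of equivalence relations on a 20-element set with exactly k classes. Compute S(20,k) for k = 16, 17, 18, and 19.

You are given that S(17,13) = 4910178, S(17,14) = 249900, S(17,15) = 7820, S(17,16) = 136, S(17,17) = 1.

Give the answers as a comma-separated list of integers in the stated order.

[18] T[18,14]:14*249900+4910178=8408778 · T[18,15]:15*7820+249900=367200 · T[18,16]:16*136+7820=9996 · T[18,17]:17*1+136=153 · T[18,18]:18*0+1=1
[19] T[19,15]:15*367200+8408778=13916778 · T[19,16]:16*9996+367200=527136 · T[19,17]:17*153+9996=12597 · T[19,18]:18*1+153=171 · T[19,19]:19*0+1=1
[20] T[20,16]:16*527136+13916778=22350954 · T[20,17]:17*12597+527136=741285 · T[20,18]:18*171+12597=15675 · T[20,19]:19*1+171=190
Read S(20,16) = 22350954, S(20,17) = 741285, S(20,18) = 15675, S(20,19) = 190.

22350954, 741285, 15675, 190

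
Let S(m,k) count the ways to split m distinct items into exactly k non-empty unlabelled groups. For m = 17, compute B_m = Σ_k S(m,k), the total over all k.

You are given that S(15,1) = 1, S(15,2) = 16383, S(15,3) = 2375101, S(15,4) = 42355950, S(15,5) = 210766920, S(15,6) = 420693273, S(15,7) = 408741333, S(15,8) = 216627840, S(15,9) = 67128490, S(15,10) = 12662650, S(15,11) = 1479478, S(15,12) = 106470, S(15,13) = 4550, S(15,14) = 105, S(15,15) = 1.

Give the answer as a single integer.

[16] T[16,1]:1*1+0=1 · T[16,2]:2*16383+1=32767 · T[16,3]:3*2375101+16383=7141686 · T[16,4]:4*42355950+2375101=171798901 · T[16,5]:5*210766920+42355950=1096190550 · T[16,6]:6*420693273+210766920=2734926558 · T[16,7]:7*408741333+420693273=3281882604 · T[16,8]:8*216627840+408741333=2141764053 · T[16,9]:9*67128490+216627840=820784250 · T[16,10]:10*12662650+67128490=193754990 · T[16,11]:11*1479478+12662650=28936908 · T[16,12]:12*106470+1479478=2757118 · T[16,13]:13*4550+106470=165620 · T[16,14]:14*105+4550=6020 · T[16,15]:15*1+105=120 · T[16,16]:16*0+1=1
[17] T[17,1]:1*1+0=1 · T[17,2]:2*32767+1=65535 · T[17,3]:3*7141686+32767=21457825 · T[17,4]:4*171798901+7141686=694337290 · T[17,5]:5*1096190550+171798901=5652751651 · T[17,6]:6*2734926558+1096190550=17505749898 · T[17,7]:7*3281882604+2734926558=25708104786 · T[17,8]:8*2141764053+3281882604=20415995028 · T[17,9]:9*820784250+2141764053=9528822303 · T[17,10]:10*193754990+820784250=2758334150 · T[17,11]:11*28936908+193754990=512060978 · T[17,12]:12*2757118+28936908=62022324 · T[17,13]:13*165620+2757118=4910178 · T[17,14]:14*6020+165620=249900 · T[17,15]:15*120+6020=7820 · T[17,16]:16*1+120=136 · T[17,17]:17*0+1=1
B_17 = ΣS(17,k) = 1+65535+21457825+694337290+5652751651+17505749898+25708104786+20415995028+9528822303+2758334150+512060978+62022324+4910178+249900+7820+136+1 = 82864869804

82864869804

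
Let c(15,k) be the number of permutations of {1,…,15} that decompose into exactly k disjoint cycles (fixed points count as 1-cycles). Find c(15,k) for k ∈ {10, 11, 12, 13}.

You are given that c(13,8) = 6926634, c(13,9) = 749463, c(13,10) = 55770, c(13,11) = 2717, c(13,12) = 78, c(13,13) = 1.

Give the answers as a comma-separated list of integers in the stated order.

37312275, 2749747, 143325, 5005

r14: T_14,9=13×749463+6926634=16669653; T_14,10=13×55770+749463=1474473; T_14,11=13×2717+55770=91091; T_14,12=13×78+2717=3731; T_14,13=13×1+78=91
r15: T_15,10=14×1474473+16669653=37312275; T_15,11=14×91091+1474473=2749747; T_15,12=14×3731+91091=143325; T_15,13=14×91+3731=5005
Read c(15,10) = 37312275, c(15,11) = 2749747, c(15,12) = 143325, c(15,13) = 5005.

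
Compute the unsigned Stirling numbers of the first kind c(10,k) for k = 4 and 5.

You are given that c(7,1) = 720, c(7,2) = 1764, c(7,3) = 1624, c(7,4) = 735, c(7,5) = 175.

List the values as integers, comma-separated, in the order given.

@8  (8,2):1764·7+720→13068, (8,3):1624·7+1764→13132, (8,4):735·7+1624→6769, (8,5):175·7+735→1960
@9  (9,3):13132·8+13068→118124, (9,4):6769·8+13132→67284, (9,5):1960·8+6769→22449
@10  (10,4):67284·9+118124→723680, (10,5):22449·9+67284→269325
Read c(10,4) = 723680, c(10,5) = 269325.

723680, 269325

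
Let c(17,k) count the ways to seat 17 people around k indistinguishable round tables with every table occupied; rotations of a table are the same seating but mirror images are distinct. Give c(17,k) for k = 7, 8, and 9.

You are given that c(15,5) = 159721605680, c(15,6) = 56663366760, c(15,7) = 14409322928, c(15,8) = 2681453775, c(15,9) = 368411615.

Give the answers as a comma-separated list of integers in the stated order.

i=16: T(16,6)=159721605680+15·56663366760=1009672107080 | T(16,7)=56663366760+15·14409322928=272803210680 | T(16,8)=14409322928+15·2681453775=54631129553 | T(16,9)=2681453775+15·368411615=8207628000
i=17: T(17,7)=1009672107080+16·272803210680=5374523477960 | T(17,8)=272803210680+16·54631129553=1146901283528 | T(17,9)=54631129553+16·8207628000=185953177553
Read c(17,7) = 5374523477960, c(17,8) = 1146901283528, c(17,9) = 185953177553.

5374523477960, 1146901283528, 185953177553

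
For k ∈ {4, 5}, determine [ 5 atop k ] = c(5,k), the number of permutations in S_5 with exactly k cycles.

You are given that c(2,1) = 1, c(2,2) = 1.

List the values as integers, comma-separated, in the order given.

r3: T_3,2=2×1+1=3; T_3,3=2×0+1=1
r4: T_4,3=3×1+3=6; T_4,4=3×0+1=1
r5: T_5,4=4×1+6=10; T_5,5=4×0+1=1
Read c(5,4) = 10, c(5,5) = 1.

10, 1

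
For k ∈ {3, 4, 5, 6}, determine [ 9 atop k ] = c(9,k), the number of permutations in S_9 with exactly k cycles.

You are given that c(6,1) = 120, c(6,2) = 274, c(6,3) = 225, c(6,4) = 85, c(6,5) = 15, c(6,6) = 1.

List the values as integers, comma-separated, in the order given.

row 7: T[7][1]=6·120+0=720  T[7][2]=6·274+120=1764  T[7][3]=6·225+274=1624  T[7][4]=6·85+225=735  T[7][5]=6·15+85=175  T[7][6]=6·1+15=21
row 8: T[8][2]=7·1764+720=13068  T[8][3]=7·1624+1764=13132  T[8][4]=7·735+1624=6769  T[8][5]=7·175+735=1960  T[8][6]=7·21+175=322
row 9: T[9][3]=8·13132+13068=118124  T[9][4]=8·6769+13132=67284  T[9][5]=8·1960+6769=22449  T[9][6]=8·322+1960=4536
Read c(9,3) = 118124, c(9,4) = 67284, c(9,5) = 22449, c(9,6) = 4536.

118124, 67284, 22449, 4536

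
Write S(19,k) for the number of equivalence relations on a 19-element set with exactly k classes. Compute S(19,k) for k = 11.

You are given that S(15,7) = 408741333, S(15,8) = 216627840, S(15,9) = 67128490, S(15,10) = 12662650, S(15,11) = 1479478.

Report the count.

r16: T_16,8=8×216627840+408741333=2141764053; T_16,9=9×67128490+216627840=820784250; T_16,10=10×12662650+67128490=193754990; T_16,11=11×1479478+12662650=28936908
r17: T_17,9=9×820784250+2141764053=9528822303; T_17,10=10×193754990+820784250=2758334150; T_17,11=11×28936908+193754990=512060978
r18: T_18,10=10×2758334150+9528822303=37112163803; T_18,11=11×512060978+2758334150=8391004908
r19: T_19,11=11×8391004908+37112163803=129413217791
Read S(19,11) = 129413217791.

129413217791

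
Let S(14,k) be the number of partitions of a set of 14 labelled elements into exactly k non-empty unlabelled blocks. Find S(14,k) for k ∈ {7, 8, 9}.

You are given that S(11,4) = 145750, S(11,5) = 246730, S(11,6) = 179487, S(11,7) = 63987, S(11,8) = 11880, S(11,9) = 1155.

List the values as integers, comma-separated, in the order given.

49329280, 20912320, 5135130

row 12: T[12][5]=5·246730+145750=1379400  T[12][6]=6·179487+246730=1323652  T[12][7]=7·63987+179487=627396  T[12][8]=8·11880+63987=159027  T[12][9]=9·1155+11880=22275
row 13: T[13][6]=6·1323652+1379400=9321312  T[13][7]=7·627396+1323652=5715424  T[13][8]=8·159027+627396=1899612  T[13][9]=9·22275+159027=359502
row 14: T[14][7]=7·5715424+9321312=49329280  T[14][8]=8·1899612+5715424=20912320  T[14][9]=9·359502+1899612=5135130
Read S(14,7) = 49329280, S(14,8) = 20912320, S(14,9) = 5135130.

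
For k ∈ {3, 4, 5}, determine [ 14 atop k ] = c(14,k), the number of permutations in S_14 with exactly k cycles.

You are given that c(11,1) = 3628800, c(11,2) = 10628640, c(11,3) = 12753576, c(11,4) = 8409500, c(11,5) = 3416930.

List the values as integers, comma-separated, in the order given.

26596717056, 20313753096, 9957703756

row 12: T[12][1]=11·3628800+0=39916800  T[12][2]=11·10628640+3628800=120543840  T[12][3]=11·12753576+10628640=150917976  T[12][4]=11·8409500+12753576=105258076  T[12][5]=11·3416930+8409500=45995730
row 13: T[13][2]=12·120543840+39916800=1486442880  T[13][3]=12·150917976+120543840=1931559552  T[13][4]=12·105258076+150917976=1414014888  T[13][5]=12·45995730+105258076=657206836
row 14: T[14][3]=13·1931559552+1486442880=26596717056  T[14][4]=13·1414014888+1931559552=20313753096  T[14][5]=13·657206836+1414014888=9957703756
Read c(14,3) = 26596717056, c(14,4) = 20313753096, c(14,5) = 9957703756.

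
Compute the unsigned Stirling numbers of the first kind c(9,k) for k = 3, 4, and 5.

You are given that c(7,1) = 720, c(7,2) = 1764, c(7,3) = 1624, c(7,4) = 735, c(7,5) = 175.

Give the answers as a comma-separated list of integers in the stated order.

[8] T[8,2]:7*1764+720=13068 · T[8,3]:7*1624+1764=13132 · T[8,4]:7*735+1624=6769 · T[8,5]:7*175+735=1960
[9] T[9,3]:8*13132+13068=118124 · T[9,4]:8*6769+13132=67284 · T[9,5]:8*1960+6769=22449
Read c(9,3) = 118124, c(9,4) = 67284, c(9,5) = 22449.

118124, 67284, 22449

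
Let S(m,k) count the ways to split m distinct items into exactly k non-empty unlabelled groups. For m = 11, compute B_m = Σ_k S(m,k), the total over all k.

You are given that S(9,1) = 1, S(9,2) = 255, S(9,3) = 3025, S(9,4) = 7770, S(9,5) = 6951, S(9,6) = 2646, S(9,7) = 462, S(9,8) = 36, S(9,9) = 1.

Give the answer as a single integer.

678570

[10] T[10,1]:1*1+0=1 · T[10,2]:2*255+1=511 · T[10,3]:3*3025+255=9330 · T[10,4]:4*7770+3025=34105 · T[10,5]:5*6951+7770=42525 · T[10,6]:6*2646+6951=22827 · T[10,7]:7*462+2646=5880 · T[10,8]:8*36+462=750 · T[10,9]:9*1+36=45 · T[10,10]:10*0+1=1
[11] T[11,1]:1*1+0=1 · T[11,2]:2*511+1=1023 · T[11,3]:3*9330+511=28501 · T[11,4]:4*34105+9330=145750 · T[11,5]:5*42525+34105=246730 · T[11,6]:6*22827+42525=179487 · T[11,7]:7*5880+22827=63987 · T[11,8]:8*750+5880=11880 · T[11,9]:9*45+750=1155 · T[11,10]:10*1+45=55 · T[11,11]:11*0+1=1
B_11 = ΣS(11,k) = 1+1023+28501+145750+246730+179487+63987+11880+1155+55+1 = 678570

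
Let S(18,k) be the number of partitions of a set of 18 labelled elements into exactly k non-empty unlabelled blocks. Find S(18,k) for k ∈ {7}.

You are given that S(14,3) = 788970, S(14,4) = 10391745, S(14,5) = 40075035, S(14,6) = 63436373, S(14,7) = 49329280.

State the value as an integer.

197462483400

[15] T[15,4]:4*10391745+788970=42355950 · T[15,5]:5*40075035+10391745=210766920 · T[15,6]:6*63436373+40075035=420693273 · T[15,7]:7*49329280+63436373=408741333
[16] T[16,5]:5*210766920+42355950=1096190550 · T[16,6]:6*420693273+210766920=2734926558 · T[16,7]:7*408741333+420693273=3281882604
[17] T[17,6]:6*2734926558+1096190550=17505749898 · T[17,7]:7*3281882604+2734926558=25708104786
[18] T[18,7]:7*25708104786+17505749898=197462483400
Read S(18,7) = 197462483400.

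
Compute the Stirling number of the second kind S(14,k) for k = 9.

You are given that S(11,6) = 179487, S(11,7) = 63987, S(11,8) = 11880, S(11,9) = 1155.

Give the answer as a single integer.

@12  (12,7):63987·7+179487→627396, (12,8):11880·8+63987→159027, (12,9):1155·9+11880→22275
@13  (13,8):159027·8+627396→1899612, (13,9):22275·9+159027→359502
@14  (14,9):359502·9+1899612→5135130
Read S(14,9) = 5135130.

5135130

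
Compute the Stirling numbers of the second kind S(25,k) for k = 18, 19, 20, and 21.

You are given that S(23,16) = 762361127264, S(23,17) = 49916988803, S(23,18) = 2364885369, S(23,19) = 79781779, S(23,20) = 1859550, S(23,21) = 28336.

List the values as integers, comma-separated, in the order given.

@24  (24,17):49916988803·17+762361127264→1610949936915, (24,18):2364885369·18+49916988803→92484925445, (24,19):79781779·19+2364885369→3880739170, (24,20):1859550·20+79781779→116972779, (24,21):28336·21+1859550→2454606
@25  (25,18):92484925445·18+1610949936915→3275678594925, (25,19):3880739170·19+92484925445→166218969675, (25,20):116972779·20+3880739170→6220194750, (25,21):2454606·21+116972779→168519505
Read S(25,18) = 3275678594925, S(25,19) = 166218969675, S(25,20) = 6220194750, S(25,21) = 168519505.

3275678594925, 166218969675, 6220194750, 168519505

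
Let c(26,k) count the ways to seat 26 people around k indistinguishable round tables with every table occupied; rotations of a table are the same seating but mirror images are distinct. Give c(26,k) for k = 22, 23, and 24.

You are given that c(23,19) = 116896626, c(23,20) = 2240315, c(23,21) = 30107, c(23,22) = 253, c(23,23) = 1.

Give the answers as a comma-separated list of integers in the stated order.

333685495, 4858750, 50050

[24] T[24,20]:23*2240315+116896626=168423871 · T[24,21]:23*30107+2240315=2932776 · T[24,22]:23*253+30107=35926 · T[24,23]:23*1+253=276 · T[24,24]:23*0+1=1
[25] T[25,21]:24*2932776+168423871=238810495 · T[25,22]:24*35926+2932776=3795000 · T[25,23]:24*276+35926=42550 · T[25,24]:24*1+276=300
[26] T[26,22]:25*3795000+238810495=333685495 · T[26,23]:25*42550+3795000=4858750 · T[26,24]:25*300+42550=50050
Read c(26,22) = 333685495, c(26,23) = 4858750, c(26,24) = 50050.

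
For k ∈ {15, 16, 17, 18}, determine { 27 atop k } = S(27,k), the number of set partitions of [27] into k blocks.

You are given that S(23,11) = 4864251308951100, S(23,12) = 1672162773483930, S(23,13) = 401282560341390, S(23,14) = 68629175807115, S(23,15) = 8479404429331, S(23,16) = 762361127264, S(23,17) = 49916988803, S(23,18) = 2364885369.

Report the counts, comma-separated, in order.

[24] T[24,12]:12*1672162773483930+4864251308951100=24930204590758260 · T[24,13]:13*401282560341390+1672162773483930=6888836057922000 · T[24,14]:14*68629175807115+401282560341390=1362091021641000 · T[24,15]:15*8479404429331+68629175807115=195820242247080 · T[24,16]:16*762361127264+8479404429331=20677182465555 · T[24,17]:17*49916988803+762361127264=1610949936915 · T[24,18]:18*2364885369+49916988803=92484925445
[25] T[25,13]:13*6888836057922000+24930204590758260=114485073343744260 · T[25,14]:14*1362091021641000+6888836057922000=25958110360896000 · T[25,15]:15*195820242247080+1362091021641000=4299394655347200 · T[25,16]:16*20677182465555+195820242247080=526655161695960 · T[25,17]:17*1610949936915+20677182465555=48063331393110 · T[25,18]:18*92484925445+1610949936915=3275678594925
[26] T[26,14]:14*25958110360896000+114485073343744260=477898618396288260 · T[26,15]:15*4299394655347200+25958110360896000=90449030191104000 · T[26,16]:16*526655161695960+4299394655347200=12725877242482560 · T[26,17]:17*48063331393110+526655161695960=1343731795378830 · T[26,18]:18*3275678594925+48063331393110=107025546101760
[27] T[27,15]:15*90449030191104000+477898618396288260=1834634071262848260 · T[27,16]:16*12725877242482560+90449030191104000=294063066070824960 · T[27,17]:17*1343731795378830+12725877242482560=35569317763922670 · T[27,18]:18*107025546101760+1343731795378830=3270191625210510
Read S(27,15) = 1834634071262848260, S(27,16) = 294063066070824960, S(27,17) = 35569317763922670, S(27,18) = 3270191625210510.

1834634071262848260, 294063066070824960, 35569317763922670, 3270191625210510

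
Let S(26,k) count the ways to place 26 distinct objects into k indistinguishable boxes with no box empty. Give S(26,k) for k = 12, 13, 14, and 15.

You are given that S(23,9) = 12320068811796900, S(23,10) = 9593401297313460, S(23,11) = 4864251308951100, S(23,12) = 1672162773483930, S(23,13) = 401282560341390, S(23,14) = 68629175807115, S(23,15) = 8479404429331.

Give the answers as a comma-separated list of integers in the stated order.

5149507353856958820, 1850568574253550060, 477898618396288260, 90449030191104000

r24: T_24,10=10×9593401297313460+12320068811796900=108254081784931500; T_24,11=11×4864251308951100+9593401297313460=63100165695775560; T_24,12=12×1672162773483930+4864251308951100=24930204590758260; T_24,13=13×401282560341390+1672162773483930=6888836057922000; T_24,14=14×68629175807115+401282560341390=1362091021641000; T_24,15=15×8479404429331+68629175807115=195820242247080
r25: T_25,11=11×63100165695775560+108254081784931500=802355904438462660; T_25,12=12×24930204590758260+63100165695775560=362262620784874680; T_25,13=13×6888836057922000+24930204590758260=114485073343744260; T_25,14=14×1362091021641000+6888836057922000=25958110360896000; T_25,15=15×195820242247080+1362091021641000=4299394655347200
r26: T_26,12=12×362262620784874680+802355904438462660=5149507353856958820; T_26,13=13×114485073343744260+362262620784874680=1850568574253550060; T_26,14=14×25958110360896000+114485073343744260=477898618396288260; T_26,15=15×4299394655347200+25958110360896000=90449030191104000
Read S(26,12) = 5149507353856958820, S(26,13) = 1850568574253550060, S(26,14) = 477898618396288260, S(26,15) = 90449030191104000.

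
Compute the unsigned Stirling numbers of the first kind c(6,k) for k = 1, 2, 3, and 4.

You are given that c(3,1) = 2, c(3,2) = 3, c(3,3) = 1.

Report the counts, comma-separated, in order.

i=4: T(4,1)=0+3·2=6 | T(4,2)=2+3·3=11 | T(4,3)=3+3·1=6 | T(4,4)=1+3·0=1
i=5: T(5,1)=0+4·6=24 | T(5,2)=6+4·11=50 | T(5,3)=11+4·6=35 | T(5,4)=6+4·1=10
i=6: T(6,1)=0+5·24=120 | T(6,2)=24+5·50=274 | T(6,3)=50+5·35=225 | T(6,4)=35+5·10=85
Read c(6,1) = 120, c(6,2) = 274, c(6,3) = 225, c(6,4) = 85.

120, 274, 225, 85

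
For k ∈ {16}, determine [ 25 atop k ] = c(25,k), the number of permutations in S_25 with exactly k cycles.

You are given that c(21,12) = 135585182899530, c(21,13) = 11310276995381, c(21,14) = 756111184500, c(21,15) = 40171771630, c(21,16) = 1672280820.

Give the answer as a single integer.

row 22: T[22][13]=21·11310276995381+135585182899530=373100999802531  T[22][14]=21·756111184500+11310276995381=27188611869881  T[22][15]=21·40171771630+756111184500=1599718388730  T[22][16]=21·1672280820+40171771630=75289668850
row 23: T[23][14]=22·27188611869881+373100999802531=971250460939913  T[23][15]=22·1599718388730+27188611869881=62382416421941  T[23][16]=22·75289668850+1599718388730=3256091103430
row 24: T[24][15]=23·62382416421941+971250460939913=2406046038644556  T[24][16]=23·3256091103430+62382416421941=137272511800831
row 25: T[25][16]=24·137272511800831+2406046038644556=5700586321864500
Read c(25,16) = 5700586321864500.

5700586321864500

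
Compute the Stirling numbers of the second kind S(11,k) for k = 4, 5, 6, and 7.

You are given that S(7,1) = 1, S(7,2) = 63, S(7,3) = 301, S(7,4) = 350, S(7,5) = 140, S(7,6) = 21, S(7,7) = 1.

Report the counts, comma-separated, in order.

145750, 246730, 179487, 63987

@8  (8,1):1·1+0→1, (8,2):63·2+1→127, (8,3):301·3+63→966, (8,4):350·4+301→1701, (8,5):140·5+350→1050, (8,6):21·6+140→266, (8,7):1·7+21→28
@9  (9,2):127·2+1→255, (9,3):966·3+127→3025, (9,4):1701·4+966→7770, (9,5):1050·5+1701→6951, (9,6):266·6+1050→2646, (9,7):28·7+266→462
@10  (10,3):3025·3+255→9330, (10,4):7770·4+3025→34105, (10,5):6951·5+7770→42525, (10,6):2646·6+6951→22827, (10,7):462·7+2646→5880
@11  (11,4):34105·4+9330→145750, (11,5):42525·5+34105→246730, (11,6):22827·6+42525→179487, (11,7):5880·7+22827→63987
Read S(11,4) = 145750, S(11,5) = 246730, S(11,6) = 179487, S(11,7) = 63987.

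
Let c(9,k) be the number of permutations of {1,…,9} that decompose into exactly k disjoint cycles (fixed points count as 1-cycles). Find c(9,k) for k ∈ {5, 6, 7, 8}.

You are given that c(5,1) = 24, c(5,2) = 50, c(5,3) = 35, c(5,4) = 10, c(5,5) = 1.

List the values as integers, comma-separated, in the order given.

22449, 4536, 546, 36

i=6: T(6,2)=24+5·50=274 | T(6,3)=50+5·35=225 | T(6,4)=35+5·10=85 | T(6,5)=10+5·1=15 | T(6,6)=1+5·0=1
i=7: T(7,3)=274+6·225=1624 | T(7,4)=225+6·85=735 | T(7,5)=85+6·15=175 | T(7,6)=15+6·1=21 | T(7,7)=1+6·0=1
i=8: T(8,4)=1624+7·735=6769 | T(8,5)=735+7·175=1960 | T(8,6)=175+7·21=322 | T(8,7)=21+7·1=28 | T(8,8)=1+7·0=1
i=9: T(9,5)=6769+8·1960=22449 | T(9,6)=1960+8·322=4536 | T(9,7)=322+8·28=546 | T(9,8)=28+8·1=36
Read c(9,5) = 22449, c(9,6) = 4536, c(9,7) = 546, c(9,8) = 36.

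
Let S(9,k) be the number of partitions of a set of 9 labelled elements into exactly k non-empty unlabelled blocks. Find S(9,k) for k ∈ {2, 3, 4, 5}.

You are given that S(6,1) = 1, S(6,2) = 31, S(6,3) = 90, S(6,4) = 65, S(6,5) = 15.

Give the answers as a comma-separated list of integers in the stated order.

r7: T_7,1=1×1+0=1; T_7,2=2×31+1=63; T_7,3=3×90+31=301; T_7,4=4×65+90=350; T_7,5=5×15+65=140
r8: T_8,1=1×1+0=1; T_8,2=2×63+1=127; T_8,3=3×301+63=966; T_8,4=4×350+301=1701; T_8,5=5×140+350=1050
r9: T_9,2=2×127+1=255; T_9,3=3×966+127=3025; T_9,4=4×1701+966=7770; T_9,5=5×1050+1701=6951
Read S(9,2) = 255, S(9,3) = 3025, S(9,4) = 7770, S(9,5) = 6951.

255, 3025, 7770, 6951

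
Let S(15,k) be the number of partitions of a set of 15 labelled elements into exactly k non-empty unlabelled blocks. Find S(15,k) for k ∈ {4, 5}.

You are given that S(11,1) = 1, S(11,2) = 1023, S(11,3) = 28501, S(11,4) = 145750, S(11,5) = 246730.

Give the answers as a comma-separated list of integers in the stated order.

42355950, 210766920

@12  (12,1):1·1+0→1, (12,2):1023·2+1→2047, (12,3):28501·3+1023→86526, (12,4):145750·4+28501→611501, (12,5):246730·5+145750→1379400
@13  (13,2):2047·2+1→4095, (13,3):86526·3+2047→261625, (13,4):611501·4+86526→2532530, (13,5):1379400·5+611501→7508501
@14  (14,3):261625·3+4095→788970, (14,4):2532530·4+261625→10391745, (14,5):7508501·5+2532530→40075035
@15  (15,4):10391745·4+788970→42355950, (15,5):40075035·5+10391745→210766920
Read S(15,4) = 42355950, S(15,5) = 210766920.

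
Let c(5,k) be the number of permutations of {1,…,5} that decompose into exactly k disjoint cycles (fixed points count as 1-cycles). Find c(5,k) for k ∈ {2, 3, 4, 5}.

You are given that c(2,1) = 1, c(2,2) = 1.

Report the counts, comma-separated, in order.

50, 35, 10, 1

r3: T_3,1=2×1+0=2; T_3,2=2×1+1=3; T_3,3=2×0+1=1
r4: T_4,1=3×2+0=6; T_4,2=3×3+2=11; T_4,3=3×1+3=6; T_4,4=3×0+1=1
r5: T_5,2=4×11+6=50; T_5,3=4×6+11=35; T_5,4=4×1+6=10; T_5,5=4×0+1=1
Read c(5,2) = 50, c(5,3) = 35, c(5,4) = 10, c(5,5) = 1.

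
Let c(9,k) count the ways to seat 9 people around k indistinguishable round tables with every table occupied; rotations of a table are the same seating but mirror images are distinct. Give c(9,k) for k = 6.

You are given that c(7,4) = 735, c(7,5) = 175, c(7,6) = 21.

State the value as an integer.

[8] T[8,5]:7*175+735=1960 · T[8,6]:7*21+175=322
[9] T[9,6]:8*322+1960=4536
Read c(9,6) = 4536.

4536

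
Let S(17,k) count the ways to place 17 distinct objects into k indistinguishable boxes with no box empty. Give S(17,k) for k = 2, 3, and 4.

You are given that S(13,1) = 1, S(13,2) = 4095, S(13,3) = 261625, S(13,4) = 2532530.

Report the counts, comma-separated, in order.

65535, 21457825, 694337290

@14  (14,1):1·1+0→1, (14,2):4095·2+1→8191, (14,3):261625·3+4095→788970, (14,4):2532530·4+261625→10391745
@15  (15,1):1·1+0→1, (15,2):8191·2+1→16383, (15,3):788970·3+8191→2375101, (15,4):10391745·4+788970→42355950
@16  (16,1):1·1+0→1, (16,2):16383·2+1→32767, (16,3):2375101·3+16383→7141686, (16,4):42355950·4+2375101→171798901
@17  (17,2):32767·2+1→65535, (17,3):7141686·3+32767→21457825, (17,4):171798901·4+7141686→694337290
Read S(17,2) = 65535, S(17,3) = 21457825, S(17,4) = 694337290.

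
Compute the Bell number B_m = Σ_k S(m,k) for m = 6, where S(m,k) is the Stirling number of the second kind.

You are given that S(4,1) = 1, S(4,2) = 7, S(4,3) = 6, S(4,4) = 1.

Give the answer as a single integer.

203

[5] T[5,1]:1*1+0=1 · T[5,2]:2*7+1=15 · T[5,3]:3*6+7=25 · T[5,4]:4*1+6=10 · T[5,5]:5*0+1=1
[6] T[6,1]:1*1+0=1 · T[6,2]:2*15+1=31 · T[6,3]:3*25+15=90 · T[6,4]:4*10+25=65 · T[6,5]:5*1+10=15 · T[6,6]:6*0+1=1
B_6 = ΣS(6,k) = 1+31+90+65+15+1 = 203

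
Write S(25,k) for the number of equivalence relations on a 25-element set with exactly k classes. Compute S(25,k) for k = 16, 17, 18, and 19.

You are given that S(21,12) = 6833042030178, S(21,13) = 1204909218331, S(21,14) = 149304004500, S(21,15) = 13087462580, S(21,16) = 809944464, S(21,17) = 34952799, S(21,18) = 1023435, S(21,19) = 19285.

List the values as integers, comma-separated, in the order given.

526655161695960, 48063331393110, 3275678594925, 166218969675

[22] T[22,13]:13*1204909218331+6833042030178=22496861868481 · T[22,14]:14*149304004500+1204909218331=3295165281331 · T[22,15]:15*13087462580+149304004500=345615943200 · T[22,16]:16*809944464+13087462580=26046574004 · T[22,17]:17*34952799+809944464=1404142047 · T[22,18]:18*1023435+34952799=53374629 · T[22,19]:19*19285+1023435=1389850
[23] T[23,14]:14*3295165281331+22496861868481=68629175807115 · T[23,15]:15*345615943200+3295165281331=8479404429331 · T[23,16]:16*26046574004+345615943200=762361127264 · T[23,17]:17*1404142047+26046574004=49916988803 · T[23,18]:18*53374629+1404142047=2364885369 · T[23,19]:19*1389850+53374629=79781779
[24] T[24,15]:15*8479404429331+68629175807115=195820242247080 · T[24,16]:16*762361127264+8479404429331=20677182465555 · T[24,17]:17*49916988803+762361127264=1610949936915 · T[24,18]:18*2364885369+49916988803=92484925445 · T[24,19]:19*79781779+2364885369=3880739170
[25] T[25,16]:16*20677182465555+195820242247080=526655161695960 · T[25,17]:17*1610949936915+20677182465555=48063331393110 · T[25,18]:18*92484925445+1610949936915=3275678594925 · T[25,19]:19*3880739170+92484925445=166218969675
Read S(25,16) = 526655161695960, S(25,17) = 48063331393110, S(25,18) = 3275678594925, S(25,19) = 166218969675.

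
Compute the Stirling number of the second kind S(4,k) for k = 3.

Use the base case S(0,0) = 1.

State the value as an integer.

6

i=1: T(1,1)=1+1·0=1
i=2: T(2,1)=0+1·1=1 | T(2,2)=1+2·0=1
i=3: T(3,2)=1+2·1=3 | T(3,3)=1+3·0=1
i=4: T(4,3)=3+3·1=6
Read S(4,3) = 6.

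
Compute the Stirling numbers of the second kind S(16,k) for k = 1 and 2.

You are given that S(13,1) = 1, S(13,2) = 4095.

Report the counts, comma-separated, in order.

1, 32767

r14: T_14,1=1×1+0=1; T_14,2=2×4095+1=8191
r15: T_15,1=1×1+0=1; T_15,2=2×8191+1=16383
r16: T_16,1=1×1+0=1; T_16,2=2×16383+1=32767
Read S(16,1) = 1, S(16,2) = 32767.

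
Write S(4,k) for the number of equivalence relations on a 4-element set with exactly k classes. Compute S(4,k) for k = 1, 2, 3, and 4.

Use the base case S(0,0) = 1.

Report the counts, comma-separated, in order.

i=1: T(1,1)=1+1·0=1
i=2: T(2,1)=0+1·1=1 | T(2,2)=1+2·0=1
i=3: T(3,1)=0+1·1=1 | T(3,2)=1+2·1=3 | T(3,3)=1+3·0=1
i=4: T(4,1)=0+1·1=1 | T(4,2)=1+2·3=7 | T(4,3)=3+3·1=6 | T(4,4)=1+4·0=1
Read S(4,1) = 1, S(4,2) = 7, S(4,3) = 6, S(4,4) = 1.

1, 7, 6, 1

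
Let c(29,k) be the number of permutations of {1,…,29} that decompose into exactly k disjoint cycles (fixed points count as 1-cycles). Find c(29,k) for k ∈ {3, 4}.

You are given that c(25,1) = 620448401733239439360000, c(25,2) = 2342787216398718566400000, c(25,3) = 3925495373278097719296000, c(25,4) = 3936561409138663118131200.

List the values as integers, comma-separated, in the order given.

2105684281550279072336117760000, 2236045380156380112643362816000

i=26: T(26,1)=0+25·620448401733239439360000=15511210043330985984000000 | T(26,2)=620448401733239439360000+25·2342787216398718566400000=59190128811701203599360000 | T(26,3)=2342787216398718566400000+25·3925495373278097719296000=100480171548351161548800000 | T(26,4)=3925495373278097719296000+25·3936561409138663118131200=102339530601744675672576000
i=27: T(27,1)=0+26·15511210043330985984000000=403291461126605635584000000 | T(27,2)=15511210043330985984000000+26·59190128811701203599360000=1554454559147562279567360000 | T(27,3)=59190128811701203599360000+26·100480171548351161548800000=2671674589068831403868160000 | T(27,4)=100480171548351161548800000+26·102339530601744675672576000=2761307967193712729035776000
i=28: T(28,2)=403291461126605635584000000+27·1554454559147562279567360000=42373564558110787183902720000 | T(28,3)=1554454559147562279567360000+27·2671674589068831403868160000=73689668464006010184007680000 | T(28,4)=2671674589068831403868160000+27·2761307967193712729035776000=77226989703299075087834112000
i=29: T(29,3)=42373564558110787183902720000+28·73689668464006010184007680000=2105684281550279072336117760000 | T(29,4)=73689668464006010184007680000+28·77226989703299075087834112000=2236045380156380112643362816000
Read c(29,3) = 2105684281550279072336117760000, c(29,4) = 2236045380156380112643362816000.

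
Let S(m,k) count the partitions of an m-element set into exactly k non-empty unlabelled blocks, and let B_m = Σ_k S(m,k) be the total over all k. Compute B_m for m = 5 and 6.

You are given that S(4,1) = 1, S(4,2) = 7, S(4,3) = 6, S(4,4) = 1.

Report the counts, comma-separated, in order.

52, 203

@5  (5,1):1·1+0→1, (5,2):7·2+1→15, (5,3):6·3+7→25, (5,4):1·4+6→10, (5,5):0·5+1→1
@6  (6,1):1·1+0→1, (6,2):15·2+1→31, (6,3):25·3+15→90, (6,4):10·4+25→65, (6,5):1·5+10→15, (6,6):0·6+1→1
B_5 = ΣS(5,k) = 1+15+25+10+1 = 52
B_6 = ΣS(6,k) = 1+31+90+65+15+1 = 203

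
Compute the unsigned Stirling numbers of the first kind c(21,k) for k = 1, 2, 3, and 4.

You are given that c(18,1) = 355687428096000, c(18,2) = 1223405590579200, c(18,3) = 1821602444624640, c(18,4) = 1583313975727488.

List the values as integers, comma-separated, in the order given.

2432902008176640000, 8752948036761600000, 13803759753640704000, 12870931245150988800

[19] T[19,1]:18*355687428096000+0=6402373705728000 · T[19,2]:18*1223405590579200+355687428096000=22376988058521600 · T[19,3]:18*1821602444624640+1223405590579200=34012249593822720 · T[19,4]:18*1583313975727488+1821602444624640=30321254007719424
[20] T[20,1]:19*6402373705728000+0=121645100408832000 · T[20,2]:19*22376988058521600+6402373705728000=431565146817638400 · T[20,3]:19*34012249593822720+22376988058521600=668609730341153280 · T[20,4]:19*30321254007719424+34012249593822720=610116075740491776
[21] T[21,1]:20*121645100408832000+0=2432902008176640000 · T[21,2]:20*431565146817638400+121645100408832000=8752948036761600000 · T[21,3]:20*668609730341153280+431565146817638400=13803759753640704000 · T[21,4]:20*610116075740491776+668609730341153280=12870931245150988800
Read c(21,1) = 2432902008176640000, c(21,2) = 8752948036761600000, c(21,3) = 13803759753640704000, c(21,4) = 12870931245150988800.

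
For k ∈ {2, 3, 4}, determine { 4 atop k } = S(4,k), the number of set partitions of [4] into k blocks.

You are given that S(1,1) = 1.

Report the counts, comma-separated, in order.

7, 6, 1

[2] T[2,1]:1*1+0=1 · T[2,2]:2*0+1=1
[3] T[3,1]:1*1+0=1 · T[3,2]:2*1+1=3 · T[3,3]:3*0+1=1
[4] T[4,2]:2*3+1=7 · T[4,3]:3*1+3=6 · T[4,4]:4*0+1=1
Read S(4,2) = 7, S(4,3) = 6, S(4,4) = 1.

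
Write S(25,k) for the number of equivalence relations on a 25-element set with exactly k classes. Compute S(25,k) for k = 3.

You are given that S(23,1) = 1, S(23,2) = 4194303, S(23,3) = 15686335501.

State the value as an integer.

141197991025

@24  (24,2):4194303·2+1→8388607, (24,3):15686335501·3+4194303→47063200806
@25  (25,3):47063200806·3+8388607→141197991025
Read S(25,3) = 141197991025.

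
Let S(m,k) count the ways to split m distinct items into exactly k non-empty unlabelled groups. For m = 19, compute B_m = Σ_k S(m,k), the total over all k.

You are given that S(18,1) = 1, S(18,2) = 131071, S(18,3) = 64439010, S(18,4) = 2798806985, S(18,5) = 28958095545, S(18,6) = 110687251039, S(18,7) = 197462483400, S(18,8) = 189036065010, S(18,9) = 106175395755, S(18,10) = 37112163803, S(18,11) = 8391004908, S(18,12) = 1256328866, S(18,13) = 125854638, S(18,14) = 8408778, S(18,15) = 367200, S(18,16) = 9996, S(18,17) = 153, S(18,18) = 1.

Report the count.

5832742205057

r19: T_19,1=1×1+0=1; T_19,2=2×131071+1=262143; T_19,3=3×64439010+131071=193448101; T_19,4=4×2798806985+64439010=11259666950; T_19,5=5×28958095545+2798806985=147589284710; T_19,6=6×110687251039+28958095545=693081601779; T_19,7=7×197462483400+110687251039=1492924634839; T_19,8=8×189036065010+197462483400=1709751003480; T_19,9=9×106175395755+189036065010=1144614626805; T_19,10=10×37112163803+106175395755=477297033785; T_19,11=11×8391004908+37112163803=129413217791; T_19,12=12×1256328866+8391004908=23466951300; T_19,13=13×125854638+1256328866=2892439160; T_19,14=14×8408778+125854638=243577530; T_19,15=15×367200+8408778=13916778; T_19,16=16×9996+367200=527136; T_19,17=17×153+9996=12597; T_19,18=18×1+153=171; T_19,19=19×0+1=1
B_19 = ΣS(19,k) = 1+262143+193448101+11259666950+147589284710+693081601779+1492924634839+1709751003480+1144614626805+477297033785+129413217791+23466951300+2892439160+243577530+13916778+527136+12597+171+1 = 5832742205057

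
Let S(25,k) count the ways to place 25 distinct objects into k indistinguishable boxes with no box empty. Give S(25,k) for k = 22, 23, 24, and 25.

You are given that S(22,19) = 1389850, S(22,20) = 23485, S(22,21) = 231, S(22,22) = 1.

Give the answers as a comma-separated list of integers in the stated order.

3200450, 40250, 300, 1

[23] T[23,20]:20*23485+1389850=1859550 · T[23,21]:21*231+23485=28336 · T[23,22]:22*1+231=253 · T[23,23]:23*0+1=1
[24] T[24,21]:21*28336+1859550=2454606 · T[24,22]:22*253+28336=33902 · T[24,23]:23*1+253=276 · T[24,24]:24*0+1=1
[25] T[25,22]:22*33902+2454606=3200450 · T[25,23]:23*276+33902=40250 · T[25,24]:24*1+276=300 · T[25,25]:25*0+1=1
Read S(25,22) = 3200450, S(25,23) = 40250, S(25,24) = 300, S(25,25) = 1.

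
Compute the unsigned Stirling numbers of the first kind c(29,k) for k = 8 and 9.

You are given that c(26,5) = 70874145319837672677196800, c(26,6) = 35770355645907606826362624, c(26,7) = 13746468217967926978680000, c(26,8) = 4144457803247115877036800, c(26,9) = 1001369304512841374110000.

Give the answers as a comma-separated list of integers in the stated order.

row 27: T[27][6]=26·35770355645907606826362624+70874145319837672677196800=1000903392113435450162625024  T[27][7]=26·13746468217967926978680000+35770355645907606826362624=393178529313073708272042624  T[27][8]=26·4144457803247115877036800+13746468217967926978680000=121502371102392939781636800  T[27][9]=26·1001369304512841374110000+4144457803247115877036800=30180059720580991603896800
row 28: T[28][7]=27·393178529313073708272042624+1000903392113435450162625024=11616723683566425573507775872  T[28][8]=27·121502371102392939781636800+393178529313073708272042624=3673742549077683082376236224  T[28][9]=27·30180059720580991603896800+121502371102392939781636800=936363983558079713086850400
row 29: T[29][8]=28·3673742549077683082376236224+11616723683566425573507775872=114481515057741551880042390144  T[29][9]=28·936363983558079713086850400+3673742549077683082376236224=29891934088703915048808047424
Read c(29,8) = 114481515057741551880042390144, c(29,9) = 29891934088703915048808047424.

114481515057741551880042390144, 29891934088703915048808047424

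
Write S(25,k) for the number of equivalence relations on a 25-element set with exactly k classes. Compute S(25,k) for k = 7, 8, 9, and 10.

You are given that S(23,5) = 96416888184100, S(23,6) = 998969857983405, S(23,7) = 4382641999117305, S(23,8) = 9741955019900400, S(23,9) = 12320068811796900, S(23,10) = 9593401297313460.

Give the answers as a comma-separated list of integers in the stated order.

@24  (24,6):998969857983405·6+96416888184100→6090236036084530, (24,7):4382641999117305·7+998969857983405→31677463851804540, (24,8):9741955019900400·8+4382641999117305→82318282158320505, (24,9):12320068811796900·9+9741955019900400→120622574326072500, (24,10):9593401297313460·10+12320068811796900→108254081784931500
@25  (25,7):31677463851804540·7+6090236036084530→227832482998716310, (25,8):82318282158320505·8+31677463851804540→690223721118368580, (25,9):120622574326072500·9+82318282158320505→1167921451092973005, (25,10):108254081784931500·10+120622574326072500→1203163392175387500
Read S(25,7) = 227832482998716310, S(25,8) = 690223721118368580, S(25,9) = 1167921451092973005, S(25,10) = 1203163392175387500.

227832482998716310, 690223721118368580, 1167921451092973005, 1203163392175387500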